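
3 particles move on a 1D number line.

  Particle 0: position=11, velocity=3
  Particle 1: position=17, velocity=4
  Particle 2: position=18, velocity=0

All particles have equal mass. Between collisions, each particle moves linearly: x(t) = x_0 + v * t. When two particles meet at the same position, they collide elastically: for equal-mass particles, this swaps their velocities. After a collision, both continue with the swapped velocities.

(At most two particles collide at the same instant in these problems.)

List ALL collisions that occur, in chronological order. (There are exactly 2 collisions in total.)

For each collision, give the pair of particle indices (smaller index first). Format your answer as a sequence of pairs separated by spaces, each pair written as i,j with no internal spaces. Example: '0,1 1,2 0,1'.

Answer: 1,2 0,1

Derivation:
Collision at t=1/4: particles 1 and 2 swap velocities; positions: p0=47/4 p1=18 p2=18; velocities now: v0=3 v1=0 v2=4
Collision at t=7/3: particles 0 and 1 swap velocities; positions: p0=18 p1=18 p2=79/3; velocities now: v0=0 v1=3 v2=4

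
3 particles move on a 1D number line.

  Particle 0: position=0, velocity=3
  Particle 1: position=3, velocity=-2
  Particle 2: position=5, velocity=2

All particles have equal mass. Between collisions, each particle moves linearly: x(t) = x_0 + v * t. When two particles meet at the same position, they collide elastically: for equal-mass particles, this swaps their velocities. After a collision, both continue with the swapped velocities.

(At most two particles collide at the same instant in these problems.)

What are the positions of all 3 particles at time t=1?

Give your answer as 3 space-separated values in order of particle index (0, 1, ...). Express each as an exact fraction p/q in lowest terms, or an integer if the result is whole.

Answer: 1 3 7

Derivation:
Collision at t=3/5: particles 0 and 1 swap velocities; positions: p0=9/5 p1=9/5 p2=31/5; velocities now: v0=-2 v1=3 v2=2
Advance to t=1 (no further collisions before then); velocities: v0=-2 v1=3 v2=2; positions = 1 3 7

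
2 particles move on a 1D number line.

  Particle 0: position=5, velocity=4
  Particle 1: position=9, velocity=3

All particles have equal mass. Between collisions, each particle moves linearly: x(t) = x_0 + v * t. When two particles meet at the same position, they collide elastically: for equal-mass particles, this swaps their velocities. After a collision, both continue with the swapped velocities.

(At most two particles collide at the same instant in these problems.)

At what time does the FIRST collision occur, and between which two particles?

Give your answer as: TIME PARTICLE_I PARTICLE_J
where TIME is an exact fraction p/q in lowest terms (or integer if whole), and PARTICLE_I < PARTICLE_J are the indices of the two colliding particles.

Answer: 4 0 1

Derivation:
Pair (0,1): pos 5,9 vel 4,3 -> gap=4, closing at 1/unit, collide at t=4
Earliest collision: t=4 between 0 and 1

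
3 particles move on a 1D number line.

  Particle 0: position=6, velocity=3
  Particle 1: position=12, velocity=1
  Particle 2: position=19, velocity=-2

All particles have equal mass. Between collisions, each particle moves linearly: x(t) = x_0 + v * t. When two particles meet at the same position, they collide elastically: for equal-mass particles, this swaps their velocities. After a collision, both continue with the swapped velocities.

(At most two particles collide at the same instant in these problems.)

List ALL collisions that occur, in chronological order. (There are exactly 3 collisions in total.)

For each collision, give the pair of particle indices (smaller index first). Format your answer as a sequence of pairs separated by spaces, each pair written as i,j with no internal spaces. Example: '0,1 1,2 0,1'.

Answer: 1,2 0,1 1,2

Derivation:
Collision at t=7/3: particles 1 and 2 swap velocities; positions: p0=13 p1=43/3 p2=43/3; velocities now: v0=3 v1=-2 v2=1
Collision at t=13/5: particles 0 and 1 swap velocities; positions: p0=69/5 p1=69/5 p2=73/5; velocities now: v0=-2 v1=3 v2=1
Collision at t=3: particles 1 and 2 swap velocities; positions: p0=13 p1=15 p2=15; velocities now: v0=-2 v1=1 v2=3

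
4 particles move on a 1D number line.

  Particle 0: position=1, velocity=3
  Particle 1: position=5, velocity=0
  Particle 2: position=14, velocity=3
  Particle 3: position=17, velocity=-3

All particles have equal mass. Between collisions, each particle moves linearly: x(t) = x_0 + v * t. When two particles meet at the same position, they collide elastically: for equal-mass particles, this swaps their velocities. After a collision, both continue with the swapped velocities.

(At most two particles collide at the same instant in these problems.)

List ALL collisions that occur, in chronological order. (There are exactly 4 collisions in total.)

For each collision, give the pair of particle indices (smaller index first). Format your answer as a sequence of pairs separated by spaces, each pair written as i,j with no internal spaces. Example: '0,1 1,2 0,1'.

Answer: 2,3 0,1 1,2 0,1

Derivation:
Collision at t=1/2: particles 2 and 3 swap velocities; positions: p0=5/2 p1=5 p2=31/2 p3=31/2; velocities now: v0=3 v1=0 v2=-3 v3=3
Collision at t=4/3: particles 0 and 1 swap velocities; positions: p0=5 p1=5 p2=13 p3=18; velocities now: v0=0 v1=3 v2=-3 v3=3
Collision at t=8/3: particles 1 and 2 swap velocities; positions: p0=5 p1=9 p2=9 p3=22; velocities now: v0=0 v1=-3 v2=3 v3=3
Collision at t=4: particles 0 and 1 swap velocities; positions: p0=5 p1=5 p2=13 p3=26; velocities now: v0=-3 v1=0 v2=3 v3=3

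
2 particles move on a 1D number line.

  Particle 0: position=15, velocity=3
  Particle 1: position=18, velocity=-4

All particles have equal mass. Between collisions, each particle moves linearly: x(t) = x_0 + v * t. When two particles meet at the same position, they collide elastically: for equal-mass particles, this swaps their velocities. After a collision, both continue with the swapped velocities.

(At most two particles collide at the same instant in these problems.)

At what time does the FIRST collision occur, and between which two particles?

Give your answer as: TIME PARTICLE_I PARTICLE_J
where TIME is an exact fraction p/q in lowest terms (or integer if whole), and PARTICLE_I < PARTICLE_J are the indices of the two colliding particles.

Answer: 3/7 0 1

Derivation:
Pair (0,1): pos 15,18 vel 3,-4 -> gap=3, closing at 7/unit, collide at t=3/7
Earliest collision: t=3/7 between 0 and 1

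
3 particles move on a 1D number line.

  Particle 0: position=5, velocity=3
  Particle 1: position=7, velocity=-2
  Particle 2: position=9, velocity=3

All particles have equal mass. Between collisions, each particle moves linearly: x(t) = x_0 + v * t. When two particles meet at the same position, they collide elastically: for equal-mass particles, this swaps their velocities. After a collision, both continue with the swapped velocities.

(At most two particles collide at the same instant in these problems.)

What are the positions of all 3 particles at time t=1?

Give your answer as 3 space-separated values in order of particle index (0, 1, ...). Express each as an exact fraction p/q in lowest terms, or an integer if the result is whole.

Answer: 5 8 12

Derivation:
Collision at t=2/5: particles 0 and 1 swap velocities; positions: p0=31/5 p1=31/5 p2=51/5; velocities now: v0=-2 v1=3 v2=3
Advance to t=1 (no further collisions before then); velocities: v0=-2 v1=3 v2=3; positions = 5 8 12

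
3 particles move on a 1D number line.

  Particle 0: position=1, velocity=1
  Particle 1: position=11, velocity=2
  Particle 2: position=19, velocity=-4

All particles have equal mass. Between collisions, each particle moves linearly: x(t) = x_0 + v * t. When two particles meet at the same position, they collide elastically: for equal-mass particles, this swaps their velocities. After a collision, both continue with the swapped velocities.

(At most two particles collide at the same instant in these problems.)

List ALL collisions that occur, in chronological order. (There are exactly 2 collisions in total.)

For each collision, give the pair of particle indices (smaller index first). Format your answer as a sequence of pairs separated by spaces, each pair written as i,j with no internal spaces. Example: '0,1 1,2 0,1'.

Collision at t=4/3: particles 1 and 2 swap velocities; positions: p0=7/3 p1=41/3 p2=41/3; velocities now: v0=1 v1=-4 v2=2
Collision at t=18/5: particles 0 and 1 swap velocities; positions: p0=23/5 p1=23/5 p2=91/5; velocities now: v0=-4 v1=1 v2=2

Answer: 1,2 0,1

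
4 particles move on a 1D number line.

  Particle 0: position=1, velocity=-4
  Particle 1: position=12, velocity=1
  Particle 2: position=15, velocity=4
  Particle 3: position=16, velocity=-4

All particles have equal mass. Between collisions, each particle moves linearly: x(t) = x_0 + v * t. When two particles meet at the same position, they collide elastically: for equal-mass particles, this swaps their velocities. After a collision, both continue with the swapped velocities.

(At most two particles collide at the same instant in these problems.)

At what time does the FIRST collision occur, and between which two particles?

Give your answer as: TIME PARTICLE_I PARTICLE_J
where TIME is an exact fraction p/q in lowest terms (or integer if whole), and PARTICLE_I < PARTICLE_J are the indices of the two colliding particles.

Answer: 1/8 2 3

Derivation:
Pair (0,1): pos 1,12 vel -4,1 -> not approaching (rel speed -5 <= 0)
Pair (1,2): pos 12,15 vel 1,4 -> not approaching (rel speed -3 <= 0)
Pair (2,3): pos 15,16 vel 4,-4 -> gap=1, closing at 8/unit, collide at t=1/8
Earliest collision: t=1/8 between 2 and 3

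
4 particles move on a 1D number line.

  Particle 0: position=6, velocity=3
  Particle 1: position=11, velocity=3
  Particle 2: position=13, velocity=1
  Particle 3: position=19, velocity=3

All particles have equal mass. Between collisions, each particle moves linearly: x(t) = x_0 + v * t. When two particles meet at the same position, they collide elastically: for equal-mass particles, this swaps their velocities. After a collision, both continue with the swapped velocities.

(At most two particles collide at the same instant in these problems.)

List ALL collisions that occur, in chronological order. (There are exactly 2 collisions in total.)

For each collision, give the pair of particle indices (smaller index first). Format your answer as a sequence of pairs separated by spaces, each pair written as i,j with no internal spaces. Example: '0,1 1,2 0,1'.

Collision at t=1: particles 1 and 2 swap velocities; positions: p0=9 p1=14 p2=14 p3=22; velocities now: v0=3 v1=1 v2=3 v3=3
Collision at t=7/2: particles 0 and 1 swap velocities; positions: p0=33/2 p1=33/2 p2=43/2 p3=59/2; velocities now: v0=1 v1=3 v2=3 v3=3

Answer: 1,2 0,1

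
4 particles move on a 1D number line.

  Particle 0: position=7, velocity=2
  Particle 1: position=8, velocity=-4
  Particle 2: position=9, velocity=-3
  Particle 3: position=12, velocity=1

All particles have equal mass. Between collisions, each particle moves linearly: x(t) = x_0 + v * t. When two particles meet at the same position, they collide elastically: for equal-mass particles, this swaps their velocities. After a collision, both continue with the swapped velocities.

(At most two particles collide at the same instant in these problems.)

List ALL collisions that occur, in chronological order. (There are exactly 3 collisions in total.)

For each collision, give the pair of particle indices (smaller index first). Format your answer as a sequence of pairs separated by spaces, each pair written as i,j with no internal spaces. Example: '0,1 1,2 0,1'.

Answer: 0,1 1,2 2,3

Derivation:
Collision at t=1/6: particles 0 and 1 swap velocities; positions: p0=22/3 p1=22/3 p2=17/2 p3=73/6; velocities now: v0=-4 v1=2 v2=-3 v3=1
Collision at t=2/5: particles 1 and 2 swap velocities; positions: p0=32/5 p1=39/5 p2=39/5 p3=62/5; velocities now: v0=-4 v1=-3 v2=2 v3=1
Collision at t=5: particles 2 and 3 swap velocities; positions: p0=-12 p1=-6 p2=17 p3=17; velocities now: v0=-4 v1=-3 v2=1 v3=2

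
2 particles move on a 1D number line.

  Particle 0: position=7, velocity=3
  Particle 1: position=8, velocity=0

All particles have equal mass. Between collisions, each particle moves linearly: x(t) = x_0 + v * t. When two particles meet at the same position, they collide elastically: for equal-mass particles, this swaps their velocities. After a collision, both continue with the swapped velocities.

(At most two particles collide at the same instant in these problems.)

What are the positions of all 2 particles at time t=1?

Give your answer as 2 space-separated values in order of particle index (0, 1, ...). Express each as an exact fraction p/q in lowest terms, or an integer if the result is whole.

Answer: 8 10

Derivation:
Collision at t=1/3: particles 0 and 1 swap velocities; positions: p0=8 p1=8; velocities now: v0=0 v1=3
Advance to t=1 (no further collisions before then); velocities: v0=0 v1=3; positions = 8 10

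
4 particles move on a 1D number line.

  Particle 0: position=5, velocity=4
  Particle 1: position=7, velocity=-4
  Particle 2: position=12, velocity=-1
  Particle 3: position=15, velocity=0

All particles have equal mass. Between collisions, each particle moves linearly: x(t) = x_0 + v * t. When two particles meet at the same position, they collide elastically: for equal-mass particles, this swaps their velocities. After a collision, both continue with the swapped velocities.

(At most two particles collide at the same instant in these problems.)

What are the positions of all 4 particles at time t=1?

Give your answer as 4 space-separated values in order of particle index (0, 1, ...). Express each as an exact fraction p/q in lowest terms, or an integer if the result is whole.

Collision at t=1/4: particles 0 and 1 swap velocities; positions: p0=6 p1=6 p2=47/4 p3=15; velocities now: v0=-4 v1=4 v2=-1 v3=0
Advance to t=1 (no further collisions before then); velocities: v0=-4 v1=4 v2=-1 v3=0; positions = 3 9 11 15

Answer: 3 9 11 15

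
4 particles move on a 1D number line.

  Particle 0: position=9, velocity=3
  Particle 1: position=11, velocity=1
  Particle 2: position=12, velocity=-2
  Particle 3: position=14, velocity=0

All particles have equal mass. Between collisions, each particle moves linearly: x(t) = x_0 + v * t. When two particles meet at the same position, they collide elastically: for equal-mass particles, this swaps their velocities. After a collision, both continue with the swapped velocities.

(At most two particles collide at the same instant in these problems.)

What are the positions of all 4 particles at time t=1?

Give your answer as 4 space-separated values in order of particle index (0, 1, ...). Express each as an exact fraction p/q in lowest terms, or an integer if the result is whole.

Answer: 10 12 12 14

Derivation:
Collision at t=1/3: particles 1 and 2 swap velocities; positions: p0=10 p1=34/3 p2=34/3 p3=14; velocities now: v0=3 v1=-2 v2=1 v3=0
Collision at t=3/5: particles 0 and 1 swap velocities; positions: p0=54/5 p1=54/5 p2=58/5 p3=14; velocities now: v0=-2 v1=3 v2=1 v3=0
Collision at t=1: particles 1 and 2 swap velocities; positions: p0=10 p1=12 p2=12 p3=14; velocities now: v0=-2 v1=1 v2=3 v3=0
Advance to t=1 (no further collisions before then); velocities: v0=-2 v1=1 v2=3 v3=0; positions = 10 12 12 14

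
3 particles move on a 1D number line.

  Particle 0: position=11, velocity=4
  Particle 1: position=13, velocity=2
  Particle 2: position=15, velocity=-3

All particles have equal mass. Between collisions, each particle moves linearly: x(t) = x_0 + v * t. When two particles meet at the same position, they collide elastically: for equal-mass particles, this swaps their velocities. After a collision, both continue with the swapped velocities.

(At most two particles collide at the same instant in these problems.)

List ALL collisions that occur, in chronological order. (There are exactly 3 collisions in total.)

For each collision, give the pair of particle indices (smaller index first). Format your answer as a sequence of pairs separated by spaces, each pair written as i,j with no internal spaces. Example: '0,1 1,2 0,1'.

Answer: 1,2 0,1 1,2

Derivation:
Collision at t=2/5: particles 1 and 2 swap velocities; positions: p0=63/5 p1=69/5 p2=69/5; velocities now: v0=4 v1=-3 v2=2
Collision at t=4/7: particles 0 and 1 swap velocities; positions: p0=93/7 p1=93/7 p2=99/7; velocities now: v0=-3 v1=4 v2=2
Collision at t=1: particles 1 and 2 swap velocities; positions: p0=12 p1=15 p2=15; velocities now: v0=-3 v1=2 v2=4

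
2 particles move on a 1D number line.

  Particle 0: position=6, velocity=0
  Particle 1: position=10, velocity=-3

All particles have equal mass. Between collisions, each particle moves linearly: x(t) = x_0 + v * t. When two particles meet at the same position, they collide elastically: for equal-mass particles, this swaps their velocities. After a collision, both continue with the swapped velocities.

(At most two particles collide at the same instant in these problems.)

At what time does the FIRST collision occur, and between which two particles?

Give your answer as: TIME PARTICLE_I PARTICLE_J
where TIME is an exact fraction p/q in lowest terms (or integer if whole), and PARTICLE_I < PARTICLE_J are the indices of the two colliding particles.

Pair (0,1): pos 6,10 vel 0,-3 -> gap=4, closing at 3/unit, collide at t=4/3
Earliest collision: t=4/3 between 0 and 1

Answer: 4/3 0 1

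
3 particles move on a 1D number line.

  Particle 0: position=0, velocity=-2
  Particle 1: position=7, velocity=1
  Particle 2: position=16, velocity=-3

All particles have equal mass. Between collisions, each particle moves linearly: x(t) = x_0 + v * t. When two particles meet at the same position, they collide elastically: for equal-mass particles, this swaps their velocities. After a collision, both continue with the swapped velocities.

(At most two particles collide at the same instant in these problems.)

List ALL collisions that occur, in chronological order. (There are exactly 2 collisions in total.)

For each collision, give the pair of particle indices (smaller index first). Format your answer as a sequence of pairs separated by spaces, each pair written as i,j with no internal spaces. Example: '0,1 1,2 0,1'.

Answer: 1,2 0,1

Derivation:
Collision at t=9/4: particles 1 and 2 swap velocities; positions: p0=-9/2 p1=37/4 p2=37/4; velocities now: v0=-2 v1=-3 v2=1
Collision at t=16: particles 0 and 1 swap velocities; positions: p0=-32 p1=-32 p2=23; velocities now: v0=-3 v1=-2 v2=1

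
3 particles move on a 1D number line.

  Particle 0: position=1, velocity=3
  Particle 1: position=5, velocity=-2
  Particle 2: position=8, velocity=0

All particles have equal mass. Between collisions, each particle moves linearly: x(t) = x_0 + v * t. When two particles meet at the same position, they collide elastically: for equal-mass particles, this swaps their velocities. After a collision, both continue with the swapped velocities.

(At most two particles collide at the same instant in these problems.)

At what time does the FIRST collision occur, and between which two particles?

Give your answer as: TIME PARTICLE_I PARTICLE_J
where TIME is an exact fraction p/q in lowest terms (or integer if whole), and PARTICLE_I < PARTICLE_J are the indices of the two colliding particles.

Answer: 4/5 0 1

Derivation:
Pair (0,1): pos 1,5 vel 3,-2 -> gap=4, closing at 5/unit, collide at t=4/5
Pair (1,2): pos 5,8 vel -2,0 -> not approaching (rel speed -2 <= 0)
Earliest collision: t=4/5 between 0 and 1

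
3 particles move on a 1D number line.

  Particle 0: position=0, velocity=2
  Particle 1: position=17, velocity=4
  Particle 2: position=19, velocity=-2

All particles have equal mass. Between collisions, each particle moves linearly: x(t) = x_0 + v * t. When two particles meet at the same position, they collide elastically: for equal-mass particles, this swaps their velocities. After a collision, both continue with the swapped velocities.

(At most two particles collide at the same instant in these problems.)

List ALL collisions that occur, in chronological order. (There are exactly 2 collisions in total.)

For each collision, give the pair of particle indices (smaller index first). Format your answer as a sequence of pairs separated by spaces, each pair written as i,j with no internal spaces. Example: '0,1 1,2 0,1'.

Answer: 1,2 0,1

Derivation:
Collision at t=1/3: particles 1 and 2 swap velocities; positions: p0=2/3 p1=55/3 p2=55/3; velocities now: v0=2 v1=-2 v2=4
Collision at t=19/4: particles 0 and 1 swap velocities; positions: p0=19/2 p1=19/2 p2=36; velocities now: v0=-2 v1=2 v2=4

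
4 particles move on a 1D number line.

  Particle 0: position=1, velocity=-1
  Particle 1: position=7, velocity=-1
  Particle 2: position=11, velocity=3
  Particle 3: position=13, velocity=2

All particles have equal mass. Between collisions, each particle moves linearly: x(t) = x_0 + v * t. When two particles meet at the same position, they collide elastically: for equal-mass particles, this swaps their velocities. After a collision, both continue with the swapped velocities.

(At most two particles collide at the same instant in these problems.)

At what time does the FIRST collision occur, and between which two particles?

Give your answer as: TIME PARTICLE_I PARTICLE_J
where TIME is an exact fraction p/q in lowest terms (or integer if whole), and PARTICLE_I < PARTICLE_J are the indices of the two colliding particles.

Pair (0,1): pos 1,7 vel -1,-1 -> not approaching (rel speed 0 <= 0)
Pair (1,2): pos 7,11 vel -1,3 -> not approaching (rel speed -4 <= 0)
Pair (2,3): pos 11,13 vel 3,2 -> gap=2, closing at 1/unit, collide at t=2
Earliest collision: t=2 between 2 and 3

Answer: 2 2 3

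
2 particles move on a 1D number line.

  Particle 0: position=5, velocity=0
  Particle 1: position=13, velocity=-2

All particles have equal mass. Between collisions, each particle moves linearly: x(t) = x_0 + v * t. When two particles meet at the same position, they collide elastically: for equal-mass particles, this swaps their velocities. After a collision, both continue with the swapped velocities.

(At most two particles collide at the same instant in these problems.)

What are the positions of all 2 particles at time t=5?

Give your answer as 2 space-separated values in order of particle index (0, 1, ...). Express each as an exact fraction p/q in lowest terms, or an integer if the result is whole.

Collision at t=4: particles 0 and 1 swap velocities; positions: p0=5 p1=5; velocities now: v0=-2 v1=0
Advance to t=5 (no further collisions before then); velocities: v0=-2 v1=0; positions = 3 5

Answer: 3 5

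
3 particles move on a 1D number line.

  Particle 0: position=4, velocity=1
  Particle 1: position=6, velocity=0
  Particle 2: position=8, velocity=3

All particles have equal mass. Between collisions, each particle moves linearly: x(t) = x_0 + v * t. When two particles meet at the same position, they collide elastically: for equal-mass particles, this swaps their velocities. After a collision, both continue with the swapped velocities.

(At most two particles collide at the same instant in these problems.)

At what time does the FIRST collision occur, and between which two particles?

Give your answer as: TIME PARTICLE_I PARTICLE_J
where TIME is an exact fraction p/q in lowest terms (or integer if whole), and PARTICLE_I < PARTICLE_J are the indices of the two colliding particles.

Answer: 2 0 1

Derivation:
Pair (0,1): pos 4,6 vel 1,0 -> gap=2, closing at 1/unit, collide at t=2
Pair (1,2): pos 6,8 vel 0,3 -> not approaching (rel speed -3 <= 0)
Earliest collision: t=2 between 0 and 1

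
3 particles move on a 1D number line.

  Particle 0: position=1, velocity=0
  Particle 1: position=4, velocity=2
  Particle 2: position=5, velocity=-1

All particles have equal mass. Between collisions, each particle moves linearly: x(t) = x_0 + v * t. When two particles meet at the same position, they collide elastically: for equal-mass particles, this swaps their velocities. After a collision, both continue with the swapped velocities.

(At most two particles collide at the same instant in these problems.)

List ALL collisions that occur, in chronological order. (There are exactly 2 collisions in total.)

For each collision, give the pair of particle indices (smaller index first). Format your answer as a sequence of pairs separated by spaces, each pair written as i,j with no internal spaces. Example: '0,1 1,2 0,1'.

Answer: 1,2 0,1

Derivation:
Collision at t=1/3: particles 1 and 2 swap velocities; positions: p0=1 p1=14/3 p2=14/3; velocities now: v0=0 v1=-1 v2=2
Collision at t=4: particles 0 and 1 swap velocities; positions: p0=1 p1=1 p2=12; velocities now: v0=-1 v1=0 v2=2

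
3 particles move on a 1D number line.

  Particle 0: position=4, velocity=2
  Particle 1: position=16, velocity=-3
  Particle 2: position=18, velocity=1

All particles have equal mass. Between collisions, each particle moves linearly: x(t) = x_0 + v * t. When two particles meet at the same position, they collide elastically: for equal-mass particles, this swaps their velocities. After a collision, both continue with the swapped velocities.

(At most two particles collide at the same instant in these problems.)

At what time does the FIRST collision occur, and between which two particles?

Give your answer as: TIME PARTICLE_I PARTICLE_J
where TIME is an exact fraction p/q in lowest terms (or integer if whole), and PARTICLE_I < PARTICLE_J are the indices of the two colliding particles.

Answer: 12/5 0 1

Derivation:
Pair (0,1): pos 4,16 vel 2,-3 -> gap=12, closing at 5/unit, collide at t=12/5
Pair (1,2): pos 16,18 vel -3,1 -> not approaching (rel speed -4 <= 0)
Earliest collision: t=12/5 between 0 and 1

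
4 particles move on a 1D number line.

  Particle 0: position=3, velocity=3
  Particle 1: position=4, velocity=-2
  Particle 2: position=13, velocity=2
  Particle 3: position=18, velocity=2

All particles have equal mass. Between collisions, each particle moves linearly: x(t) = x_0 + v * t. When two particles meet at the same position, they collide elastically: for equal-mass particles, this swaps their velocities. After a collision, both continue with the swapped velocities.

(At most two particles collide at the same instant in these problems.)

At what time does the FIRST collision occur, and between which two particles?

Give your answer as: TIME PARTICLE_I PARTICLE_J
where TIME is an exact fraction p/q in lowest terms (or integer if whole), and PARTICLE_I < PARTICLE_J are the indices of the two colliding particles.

Pair (0,1): pos 3,4 vel 3,-2 -> gap=1, closing at 5/unit, collide at t=1/5
Pair (1,2): pos 4,13 vel -2,2 -> not approaching (rel speed -4 <= 0)
Pair (2,3): pos 13,18 vel 2,2 -> not approaching (rel speed 0 <= 0)
Earliest collision: t=1/5 between 0 and 1

Answer: 1/5 0 1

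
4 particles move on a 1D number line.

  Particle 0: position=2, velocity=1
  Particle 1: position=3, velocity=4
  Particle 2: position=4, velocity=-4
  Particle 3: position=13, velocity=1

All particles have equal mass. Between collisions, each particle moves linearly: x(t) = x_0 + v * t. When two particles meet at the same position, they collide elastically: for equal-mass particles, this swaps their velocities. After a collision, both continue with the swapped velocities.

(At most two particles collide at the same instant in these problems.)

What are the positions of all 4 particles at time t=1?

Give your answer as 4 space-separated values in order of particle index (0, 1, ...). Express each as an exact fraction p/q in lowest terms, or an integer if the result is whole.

Collision at t=1/8: particles 1 and 2 swap velocities; positions: p0=17/8 p1=7/2 p2=7/2 p3=105/8; velocities now: v0=1 v1=-4 v2=4 v3=1
Collision at t=2/5: particles 0 and 1 swap velocities; positions: p0=12/5 p1=12/5 p2=23/5 p3=67/5; velocities now: v0=-4 v1=1 v2=4 v3=1
Advance to t=1 (no further collisions before then); velocities: v0=-4 v1=1 v2=4 v3=1; positions = 0 3 7 14

Answer: 0 3 7 14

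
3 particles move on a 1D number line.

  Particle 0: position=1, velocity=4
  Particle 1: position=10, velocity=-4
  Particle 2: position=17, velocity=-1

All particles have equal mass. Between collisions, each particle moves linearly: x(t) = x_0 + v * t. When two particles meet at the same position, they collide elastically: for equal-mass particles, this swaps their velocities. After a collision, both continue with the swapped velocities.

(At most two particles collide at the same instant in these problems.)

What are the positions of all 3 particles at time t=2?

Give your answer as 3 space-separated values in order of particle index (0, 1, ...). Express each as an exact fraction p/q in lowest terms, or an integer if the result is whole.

Answer: 2 9 15

Derivation:
Collision at t=9/8: particles 0 and 1 swap velocities; positions: p0=11/2 p1=11/2 p2=127/8; velocities now: v0=-4 v1=4 v2=-1
Advance to t=2 (no further collisions before then); velocities: v0=-4 v1=4 v2=-1; positions = 2 9 15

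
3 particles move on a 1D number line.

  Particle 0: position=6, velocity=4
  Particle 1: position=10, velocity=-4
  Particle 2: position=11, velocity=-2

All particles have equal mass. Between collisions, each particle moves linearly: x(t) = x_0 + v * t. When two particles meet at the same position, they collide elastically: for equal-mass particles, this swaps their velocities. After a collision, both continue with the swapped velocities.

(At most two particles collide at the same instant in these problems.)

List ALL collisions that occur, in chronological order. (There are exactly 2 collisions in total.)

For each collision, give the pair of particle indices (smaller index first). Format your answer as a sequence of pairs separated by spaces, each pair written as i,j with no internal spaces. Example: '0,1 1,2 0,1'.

Answer: 0,1 1,2

Derivation:
Collision at t=1/2: particles 0 and 1 swap velocities; positions: p0=8 p1=8 p2=10; velocities now: v0=-4 v1=4 v2=-2
Collision at t=5/6: particles 1 and 2 swap velocities; positions: p0=20/3 p1=28/3 p2=28/3; velocities now: v0=-4 v1=-2 v2=4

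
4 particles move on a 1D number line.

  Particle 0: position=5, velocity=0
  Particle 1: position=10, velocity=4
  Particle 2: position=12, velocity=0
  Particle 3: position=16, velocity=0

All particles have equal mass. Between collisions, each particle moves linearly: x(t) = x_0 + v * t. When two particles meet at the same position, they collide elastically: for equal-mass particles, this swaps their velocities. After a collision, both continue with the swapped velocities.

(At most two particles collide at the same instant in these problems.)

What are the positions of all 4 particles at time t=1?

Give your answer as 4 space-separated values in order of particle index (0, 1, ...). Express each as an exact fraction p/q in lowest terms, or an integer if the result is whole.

Answer: 5 12 14 16

Derivation:
Collision at t=1/2: particles 1 and 2 swap velocities; positions: p0=5 p1=12 p2=12 p3=16; velocities now: v0=0 v1=0 v2=4 v3=0
Advance to t=1 (no further collisions before then); velocities: v0=0 v1=0 v2=4 v3=0; positions = 5 12 14 16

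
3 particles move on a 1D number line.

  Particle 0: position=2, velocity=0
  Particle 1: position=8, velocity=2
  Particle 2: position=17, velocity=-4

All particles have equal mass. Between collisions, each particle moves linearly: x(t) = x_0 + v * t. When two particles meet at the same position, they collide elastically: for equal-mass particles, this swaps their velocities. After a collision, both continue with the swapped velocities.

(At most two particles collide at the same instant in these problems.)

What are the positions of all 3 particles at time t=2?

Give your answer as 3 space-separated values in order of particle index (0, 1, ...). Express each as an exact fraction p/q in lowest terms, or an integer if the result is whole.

Answer: 2 9 12

Derivation:
Collision at t=3/2: particles 1 and 2 swap velocities; positions: p0=2 p1=11 p2=11; velocities now: v0=0 v1=-4 v2=2
Advance to t=2 (no further collisions before then); velocities: v0=0 v1=-4 v2=2; positions = 2 9 12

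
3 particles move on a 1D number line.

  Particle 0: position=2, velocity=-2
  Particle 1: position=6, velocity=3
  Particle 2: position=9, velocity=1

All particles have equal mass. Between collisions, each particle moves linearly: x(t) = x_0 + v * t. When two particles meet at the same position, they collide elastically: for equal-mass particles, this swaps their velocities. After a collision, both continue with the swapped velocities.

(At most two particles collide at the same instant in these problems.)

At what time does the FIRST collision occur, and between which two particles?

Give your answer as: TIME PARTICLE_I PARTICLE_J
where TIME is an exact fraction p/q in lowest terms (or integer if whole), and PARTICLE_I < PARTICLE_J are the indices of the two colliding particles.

Answer: 3/2 1 2

Derivation:
Pair (0,1): pos 2,6 vel -2,3 -> not approaching (rel speed -5 <= 0)
Pair (1,2): pos 6,9 vel 3,1 -> gap=3, closing at 2/unit, collide at t=3/2
Earliest collision: t=3/2 between 1 and 2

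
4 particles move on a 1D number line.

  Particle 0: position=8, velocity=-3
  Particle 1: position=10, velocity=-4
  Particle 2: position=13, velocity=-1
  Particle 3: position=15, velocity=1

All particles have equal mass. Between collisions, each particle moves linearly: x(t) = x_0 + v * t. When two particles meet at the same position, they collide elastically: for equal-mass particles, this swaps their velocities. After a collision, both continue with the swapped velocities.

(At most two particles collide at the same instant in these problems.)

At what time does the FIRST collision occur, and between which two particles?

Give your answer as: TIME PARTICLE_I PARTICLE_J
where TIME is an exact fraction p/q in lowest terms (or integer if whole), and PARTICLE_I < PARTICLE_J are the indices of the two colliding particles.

Pair (0,1): pos 8,10 vel -3,-4 -> gap=2, closing at 1/unit, collide at t=2
Pair (1,2): pos 10,13 vel -4,-1 -> not approaching (rel speed -3 <= 0)
Pair (2,3): pos 13,15 vel -1,1 -> not approaching (rel speed -2 <= 0)
Earliest collision: t=2 between 0 and 1

Answer: 2 0 1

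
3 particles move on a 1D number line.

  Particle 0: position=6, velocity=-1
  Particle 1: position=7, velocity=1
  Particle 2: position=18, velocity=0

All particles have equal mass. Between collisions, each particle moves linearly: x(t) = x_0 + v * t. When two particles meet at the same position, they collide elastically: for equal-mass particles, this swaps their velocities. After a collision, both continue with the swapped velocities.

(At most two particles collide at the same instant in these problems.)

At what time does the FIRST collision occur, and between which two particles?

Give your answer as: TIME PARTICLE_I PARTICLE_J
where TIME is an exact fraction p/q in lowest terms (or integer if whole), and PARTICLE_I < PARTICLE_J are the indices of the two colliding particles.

Pair (0,1): pos 6,7 vel -1,1 -> not approaching (rel speed -2 <= 0)
Pair (1,2): pos 7,18 vel 1,0 -> gap=11, closing at 1/unit, collide at t=11
Earliest collision: t=11 between 1 and 2

Answer: 11 1 2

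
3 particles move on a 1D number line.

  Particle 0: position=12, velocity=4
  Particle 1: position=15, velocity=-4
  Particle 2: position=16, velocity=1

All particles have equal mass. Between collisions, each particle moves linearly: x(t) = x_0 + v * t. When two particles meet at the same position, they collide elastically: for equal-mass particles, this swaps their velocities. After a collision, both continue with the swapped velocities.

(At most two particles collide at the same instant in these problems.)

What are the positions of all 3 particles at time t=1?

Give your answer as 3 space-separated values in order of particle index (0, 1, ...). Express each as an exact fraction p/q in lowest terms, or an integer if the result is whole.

Answer: 11 16 17

Derivation:
Collision at t=3/8: particles 0 and 1 swap velocities; positions: p0=27/2 p1=27/2 p2=131/8; velocities now: v0=-4 v1=4 v2=1
Advance to t=1 (no further collisions before then); velocities: v0=-4 v1=4 v2=1; positions = 11 16 17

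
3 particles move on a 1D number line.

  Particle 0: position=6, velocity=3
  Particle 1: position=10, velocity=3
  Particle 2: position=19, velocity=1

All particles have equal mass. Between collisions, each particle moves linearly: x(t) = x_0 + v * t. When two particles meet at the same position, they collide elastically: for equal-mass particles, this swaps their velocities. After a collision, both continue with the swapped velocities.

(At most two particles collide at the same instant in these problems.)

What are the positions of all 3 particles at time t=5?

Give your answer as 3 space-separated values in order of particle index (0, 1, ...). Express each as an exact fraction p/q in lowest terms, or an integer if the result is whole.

Collision at t=9/2: particles 1 and 2 swap velocities; positions: p0=39/2 p1=47/2 p2=47/2; velocities now: v0=3 v1=1 v2=3
Advance to t=5 (no further collisions before then); velocities: v0=3 v1=1 v2=3; positions = 21 24 25

Answer: 21 24 25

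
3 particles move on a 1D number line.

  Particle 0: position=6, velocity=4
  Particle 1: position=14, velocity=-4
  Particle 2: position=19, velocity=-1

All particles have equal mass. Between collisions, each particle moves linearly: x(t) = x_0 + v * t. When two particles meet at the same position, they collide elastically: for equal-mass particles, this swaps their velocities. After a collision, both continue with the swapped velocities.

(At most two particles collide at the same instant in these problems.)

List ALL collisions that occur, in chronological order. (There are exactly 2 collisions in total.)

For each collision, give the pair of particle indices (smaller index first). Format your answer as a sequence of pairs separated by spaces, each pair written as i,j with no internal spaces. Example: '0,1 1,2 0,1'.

Answer: 0,1 1,2

Derivation:
Collision at t=1: particles 0 and 1 swap velocities; positions: p0=10 p1=10 p2=18; velocities now: v0=-4 v1=4 v2=-1
Collision at t=13/5: particles 1 and 2 swap velocities; positions: p0=18/5 p1=82/5 p2=82/5; velocities now: v0=-4 v1=-1 v2=4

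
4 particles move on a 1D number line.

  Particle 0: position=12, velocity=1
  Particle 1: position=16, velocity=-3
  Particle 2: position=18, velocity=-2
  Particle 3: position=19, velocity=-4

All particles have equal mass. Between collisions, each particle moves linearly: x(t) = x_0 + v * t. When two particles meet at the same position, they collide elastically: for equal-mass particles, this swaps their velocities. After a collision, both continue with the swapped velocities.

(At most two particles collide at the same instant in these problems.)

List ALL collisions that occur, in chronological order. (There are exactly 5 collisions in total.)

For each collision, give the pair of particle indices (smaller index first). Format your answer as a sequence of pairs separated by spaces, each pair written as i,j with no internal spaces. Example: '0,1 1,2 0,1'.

Answer: 2,3 0,1 1,2 2,3 0,1

Derivation:
Collision at t=1/2: particles 2 and 3 swap velocities; positions: p0=25/2 p1=29/2 p2=17 p3=17; velocities now: v0=1 v1=-3 v2=-4 v3=-2
Collision at t=1: particles 0 and 1 swap velocities; positions: p0=13 p1=13 p2=15 p3=16; velocities now: v0=-3 v1=1 v2=-4 v3=-2
Collision at t=7/5: particles 1 and 2 swap velocities; positions: p0=59/5 p1=67/5 p2=67/5 p3=76/5; velocities now: v0=-3 v1=-4 v2=1 v3=-2
Collision at t=2: particles 2 and 3 swap velocities; positions: p0=10 p1=11 p2=14 p3=14; velocities now: v0=-3 v1=-4 v2=-2 v3=1
Collision at t=3: particles 0 and 1 swap velocities; positions: p0=7 p1=7 p2=12 p3=15; velocities now: v0=-4 v1=-3 v2=-2 v3=1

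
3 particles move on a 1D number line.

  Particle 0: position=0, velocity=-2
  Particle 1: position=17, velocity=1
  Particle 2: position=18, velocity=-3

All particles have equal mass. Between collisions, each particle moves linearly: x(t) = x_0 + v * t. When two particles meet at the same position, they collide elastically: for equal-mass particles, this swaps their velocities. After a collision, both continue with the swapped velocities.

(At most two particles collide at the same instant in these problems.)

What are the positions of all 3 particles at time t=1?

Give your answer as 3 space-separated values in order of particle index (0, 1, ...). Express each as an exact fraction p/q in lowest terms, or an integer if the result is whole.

Answer: -2 15 18

Derivation:
Collision at t=1/4: particles 1 and 2 swap velocities; positions: p0=-1/2 p1=69/4 p2=69/4; velocities now: v0=-2 v1=-3 v2=1
Advance to t=1 (no further collisions before then); velocities: v0=-2 v1=-3 v2=1; positions = -2 15 18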